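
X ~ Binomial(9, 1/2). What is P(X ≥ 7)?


P(X ≥ 7) = Σ P(X=i) for i=7..9
P(X=7) = 9/128
P(X=8) = 9/512
P(X=9) = 1/512
Sum = 23/256

P(X ≥ 7) = 23/256 ≈ 8.98%


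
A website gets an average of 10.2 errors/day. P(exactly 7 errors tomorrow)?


Poisson(λ=10.2): P(X=7) = e^(-λ)×λ^k/k!
= e^(-10.2) × 10.2^7 / 7!
≈ 3.717031868e-05 × 11486856.6765 / 5040 ≈ 0.084716

P(X=7) ≈ 0.084716 ≈ 8.47%


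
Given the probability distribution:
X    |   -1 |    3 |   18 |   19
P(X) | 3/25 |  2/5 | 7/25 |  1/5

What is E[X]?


E[X] = Σ x·P(X=x)
= (-1)×(3/25) + (3)×(2/5) + (18)×(7/25) + (19)×(1/5)
= 248/25

E[X] = 248/25


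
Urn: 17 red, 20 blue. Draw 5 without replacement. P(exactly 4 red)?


Hypergeometric: C(17,4)×C(20,1)/C(37,5)
= 2380×20/435897 = 400/3663

P(X=4) = 400/3663 ≈ 10.92%


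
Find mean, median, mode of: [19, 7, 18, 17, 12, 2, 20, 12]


Sorted: [2, 7, 12, 12, 17, 18, 19, 20]
Mean = 107/8
Median = 29/2
Freq: {19: 1, 7: 1, 18: 1, 17: 1, 12: 2, 2: 1, 20: 1}
Mode: [12]

Mean=107/8, Median=29/2, Mode=12


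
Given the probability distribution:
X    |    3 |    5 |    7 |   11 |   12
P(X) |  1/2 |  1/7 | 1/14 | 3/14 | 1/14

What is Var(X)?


E[X] = 83/14
E[X²] = 669/14
Var(X) = E[X²] - (E[X])² = 669/14 - 6889/196 = 2477/196

Var(X) = 2477/196 ≈ 12.6378


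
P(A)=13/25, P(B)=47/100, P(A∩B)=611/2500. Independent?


P(A)×P(B) = 611/2500
P(A∩B) = 611/2500
Equal ✓ → Independent

Yes, independent


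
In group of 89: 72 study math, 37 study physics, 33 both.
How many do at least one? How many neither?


|A∪B| = 72+37-33 = 76
Neither = 89-76 = 13

At least one: 76; Neither: 13


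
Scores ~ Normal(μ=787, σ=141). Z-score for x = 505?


z = (x - μ)/σ = (505 - 787)/141 = -2.0

z = -2.0


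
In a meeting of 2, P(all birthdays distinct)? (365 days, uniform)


P(all different) = Π(365-i)/365 for i=0..1
= (365/365)×(364/365)×...×(364/365)
= 0.997260

P ≈ 0.9973 ≈ 99.73%


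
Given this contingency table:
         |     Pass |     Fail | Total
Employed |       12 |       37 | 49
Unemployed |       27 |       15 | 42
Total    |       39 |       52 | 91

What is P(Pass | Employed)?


P(Pass | Employed) = 12/(12+37) = 12/49

P(Pass|Employed) = 12/49 ≈ 24.49%


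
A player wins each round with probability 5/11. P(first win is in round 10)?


Geometric: P(X=10) = (1-p)^(k-1)×p = (6/11)^9×5/11 = 50388480/25937424601

P(X=10) = 50388480/25937424601 ≈ 0.19%


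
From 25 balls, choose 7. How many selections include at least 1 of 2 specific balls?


Complement: C(25,7) - C(23,7) = 480700 - 245157 = 235543

235543


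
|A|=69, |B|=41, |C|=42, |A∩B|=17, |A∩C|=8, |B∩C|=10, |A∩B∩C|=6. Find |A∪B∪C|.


|A∪B∪C| = 69+41+42-17-8-10+6 = 123

|A∪B∪C| = 123


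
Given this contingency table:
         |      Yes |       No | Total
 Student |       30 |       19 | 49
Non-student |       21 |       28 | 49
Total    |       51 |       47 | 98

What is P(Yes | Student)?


P(Yes | Student) = 30/(30+19) = 30/49

P(Yes|Student) = 30/49 ≈ 61.22%


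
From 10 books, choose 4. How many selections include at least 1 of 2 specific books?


Complement: C(10,4) - C(8,4) = 210 - 70 = 140

140


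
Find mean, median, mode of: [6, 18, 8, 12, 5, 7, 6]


Sorted: [5, 6, 6, 7, 8, 12, 18]
Mean = 62/7
Median = 7
Freq: {6: 2, 18: 1, 8: 1, 12: 1, 5: 1, 7: 1}
Mode: [6]

Mean=62/7, Median=7, Mode=6


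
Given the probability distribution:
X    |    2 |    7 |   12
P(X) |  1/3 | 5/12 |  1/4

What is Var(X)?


E[X] = 79/12
E[X²] = 231/4
Var(X) = E[X²] - (E[X])² = 231/4 - 6241/144 = 2075/144

Var(X) = 2075/144 ≈ 14.4097


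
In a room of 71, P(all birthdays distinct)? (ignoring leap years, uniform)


P(all different) = Π(365-i)/365 for i=0..70
= (365/365)×(364/365)×...×(295/365)
= 0.000679

P ≈ 0.0007 ≈ 0.07%


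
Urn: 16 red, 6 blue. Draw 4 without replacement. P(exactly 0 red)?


Hypergeometric: C(16,0)×C(6,4)/C(22,4)
= 1×15/7315 = 3/1463

P(X=0) = 3/1463 ≈ 0.21%


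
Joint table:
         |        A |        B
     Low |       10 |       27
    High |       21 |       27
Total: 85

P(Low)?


P(Low) = (10+27)/85 = 37/85

P(Low) = 37/85 ≈ 43.53%


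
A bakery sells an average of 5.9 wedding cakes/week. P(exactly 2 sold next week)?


Poisson(λ=5.9): P(X=2) = e^(-λ)×λ^k/k!
= e^(-5.9) × 5.9^2 / 2!
≈ 0.002739444819 × 34.81 / 2 ≈ 0.047680

P(X=2) ≈ 0.047680 ≈ 4.77%


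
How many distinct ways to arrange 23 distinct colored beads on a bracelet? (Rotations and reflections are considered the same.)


Free circular arrangements: rotations and reflections both identified.
(n-1)!/2 = 22!/2 = 1124000727777607680000/2 = 562000363888803840000

562000363888803840000


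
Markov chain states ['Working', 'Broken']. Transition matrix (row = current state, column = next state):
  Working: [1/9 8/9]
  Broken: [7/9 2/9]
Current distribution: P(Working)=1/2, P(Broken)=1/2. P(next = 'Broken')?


P(next=Broken) = Σᵢ P(now=i)×P(i→Broken)
= 1/2×8/9 + 1/2×2/9
= 4/9 + 1/9 = 5/9

P = 5/9 ≈ 0.5556


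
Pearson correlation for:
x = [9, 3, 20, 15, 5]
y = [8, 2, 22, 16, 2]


n=5, Σx=52, Σy=50, Σxy=768, Σx²=740, Σy²=812
r = (5×768 - 52×50)/√((5×740 - 52²)(5×812 - 50²))
= 1240/√(996×1560) = 1240/√1553760 ≈ 1240/1246.4991 ≈ 0.9948

r ≈ 0.9948


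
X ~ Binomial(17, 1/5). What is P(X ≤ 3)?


P(X ≤ 3) = Σ P(X=i) for i=0..3
P(X=0) = 17179869184/762939453125
P(X=1) = 73014444032/762939453125
P(X=2) = 146028888064/762939453125
P(X=3) = 36507222016/152587890625
Sum = 83751862272/152587890625

P(X ≤ 3) = 83751862272/152587890625 ≈ 54.89%


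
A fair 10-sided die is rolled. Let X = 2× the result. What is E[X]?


E[die] = (1+10)/2 = 11/2
E[X] = 2 × 11/2 = 11

E[X] = 11


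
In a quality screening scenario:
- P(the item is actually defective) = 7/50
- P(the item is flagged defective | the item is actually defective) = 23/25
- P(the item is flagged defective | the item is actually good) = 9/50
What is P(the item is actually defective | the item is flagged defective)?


Using Bayes' theorem:
P(A|B) = P(B|A)·P(A) / P(B)

P(the item is flagged defective) = 23/25 × 7/50 + 9/50 × 43/50
= 161/1250 + 387/2500 = 709/2500

P(the item is actually defective|the item is flagged defective) = (161/1250) / (709/2500) = 322/709

P(the item is actually defective|the item is flagged defective) = 322/709 ≈ 45.42%


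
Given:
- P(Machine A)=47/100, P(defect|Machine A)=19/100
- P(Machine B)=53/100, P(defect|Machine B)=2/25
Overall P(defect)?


P(B) = Σ P(B|Aᵢ)×P(Aᵢ)
  19/100×47/100 = 893/10000
  2/25×53/100 = 53/1250
Sum = 1317/10000

P(defect) = 1317/10000 ≈ 13.17%


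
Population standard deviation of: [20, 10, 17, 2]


Mean = 49/4
  (20-49/4)²=961/16
  (10-49/4)²=81/16
  (17-49/4)²=361/16
  (2-49/4)²=1681/16
Σ(x-μ)² = 771/4
σ² = (771/4)/4 = 771/16

σ = √(771/16) ≈ 6.9417


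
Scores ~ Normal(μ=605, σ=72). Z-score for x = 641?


z = (x - μ)/σ = (641 - 605)/72 = 0.5

z = 0.5


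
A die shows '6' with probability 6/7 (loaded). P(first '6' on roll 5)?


Geometric: P(X=5) = (1-p)^(k-1)×p = (1/7)^4×6/7 = 6/16807

P(X=5) = 6/16807 ≈ 0.04%


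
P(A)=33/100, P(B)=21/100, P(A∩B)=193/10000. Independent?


P(A)×P(B) = 693/10000
P(A∩B) = 193/10000
Not equal → NOT independent

No, not independent


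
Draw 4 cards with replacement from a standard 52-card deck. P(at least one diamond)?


P(not a diamond) = 39/52 = 3/4
P(none in 4 draws) = (3/4)^4 = 81/256
P(≥1 diamond) = 1 - 81/256 = 175/256

P = 175/256 ≈ 68.36%


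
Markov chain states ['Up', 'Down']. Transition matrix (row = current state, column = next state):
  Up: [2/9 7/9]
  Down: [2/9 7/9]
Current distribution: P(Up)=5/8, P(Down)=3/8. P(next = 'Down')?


P(next=Down) = Σᵢ P(now=i)×P(i→Down)
= 5/8×7/9 + 3/8×7/9
= 35/72 + 7/24 = 7/9

P = 7/9 ≈ 0.7778


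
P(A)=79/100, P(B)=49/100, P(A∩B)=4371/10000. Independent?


P(A)×P(B) = 3871/10000
P(A∩B) = 4371/10000
Not equal → NOT independent

No, not independent


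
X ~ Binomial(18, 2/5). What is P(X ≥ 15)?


P(X ≥ 15) = Σ P(X=i) for i=15..18
P(X=15) = 721944576/3814697265625
P(X=16) = 90243072/3814697265625
P(X=17) = 7077888/3814697265625
P(X=18) = 262144/3814697265625
Sum = 163905536/762939453125

P(X ≥ 15) = 163905536/762939453125 ≈ 0.02%


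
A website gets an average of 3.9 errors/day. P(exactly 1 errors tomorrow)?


Poisson(λ=3.9): P(X=1) = e^(-λ)×λ^k/k!
= e^(-3.9) × 3.9^1 / 1!
≈ 0.02024191145 × 3.9 / 1 ≈ 0.078943

P(X=1) ≈ 0.078943 ≈ 7.89%


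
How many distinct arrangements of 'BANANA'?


Letters: 6, freq: {'B': 1, 'A': 3, 'N': 2}
6!/(1!×3!×2!) = 720/12 = 60

60


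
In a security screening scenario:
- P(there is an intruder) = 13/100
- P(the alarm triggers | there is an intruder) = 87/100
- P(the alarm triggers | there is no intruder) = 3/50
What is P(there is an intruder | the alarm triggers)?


Using Bayes' theorem:
P(A|B) = P(B|A)·P(A) / P(B)

P(the alarm triggers) = 87/100 × 13/100 + 3/50 × 87/100
= 1131/10000 + 261/5000 = 1653/10000

P(there is an intruder|the alarm triggers) = (1131/10000) / (1653/10000) = 13/19

P(there is an intruder|the alarm triggers) = 13/19 ≈ 68.42%


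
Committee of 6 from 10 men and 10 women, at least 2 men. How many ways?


Count by #men:
  2M,4W: C(10,2)×C(10,4)=9450
  3M,3W: C(10,3)×C(10,3)=14400
  4M,2W: C(10,4)×C(10,2)=9450
  5M,1W: C(10,5)×C(10,1)=2520
  6M,0W: C(10,6)×C(10,0)=210
Total = 36030

36030


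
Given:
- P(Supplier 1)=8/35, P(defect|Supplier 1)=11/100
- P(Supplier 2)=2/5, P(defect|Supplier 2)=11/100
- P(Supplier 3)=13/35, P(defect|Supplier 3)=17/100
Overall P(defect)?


P(B) = Σ P(B|Aᵢ)×P(Aᵢ)
  11/100×8/35 = 22/875
  11/100×2/5 = 11/250
  17/100×13/35 = 221/3500
Sum = 463/3500

P(defect) = 463/3500 ≈ 13.23%


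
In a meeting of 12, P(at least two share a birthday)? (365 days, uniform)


P(all different) = Π(365-i)/365 for i=0..11
= 0.832975
P(match) = 1 - 0.832975 = 0.167025

P ≈ 0.1670 ≈ 16.70%


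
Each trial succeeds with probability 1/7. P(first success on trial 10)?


Geometric: P(X=10) = (1-p)^(k-1)×p = (6/7)^9×1/7 = 10077696/282475249

P(X=10) = 10077696/282475249 ≈ 3.57%


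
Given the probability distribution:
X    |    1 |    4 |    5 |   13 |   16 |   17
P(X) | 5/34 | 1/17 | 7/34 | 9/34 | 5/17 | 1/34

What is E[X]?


E[X] = Σ x·P(X=x)
= (1)×(5/34) + (4)×(1/17) + (5)×(7/34) + (13)×(9/34) + (16)×(5/17) + (17)×(1/34)
= 171/17

E[X] = 171/17


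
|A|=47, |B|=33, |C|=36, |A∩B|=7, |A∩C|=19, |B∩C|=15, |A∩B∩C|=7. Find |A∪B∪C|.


|A∪B∪C| = 47+33+36-7-19-15+7 = 82

|A∪B∪C| = 82


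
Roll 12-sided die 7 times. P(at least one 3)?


P(no 3)^7 = (11/12)^7 = 19487171/35831808
P(≥1) = 1 - 19487171/35831808 = 16344637/35831808

P = 16344637/35831808 ≈ 45.61%


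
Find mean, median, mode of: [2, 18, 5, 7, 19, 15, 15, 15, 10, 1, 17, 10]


Sorted: [1, 2, 5, 7, 10, 10, 15, 15, 15, 17, 18, 19]
Mean = 134/12 = 67/6
Median = 25/2
Freq: {2: 1, 18: 1, 5: 1, 7: 1, 19: 1, 15: 3, 10: 2, 1: 1, 17: 1}
Mode: [15]

Mean=67/6, Median=25/2, Mode=15


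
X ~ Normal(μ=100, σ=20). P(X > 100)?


z = (100-100)/20 = 0.0
P(X > 100) = 1 - P(Z ≤ 0.0) = 1 - 0.5000 = 0.5000

P(X > 100) ≈ 0.5000


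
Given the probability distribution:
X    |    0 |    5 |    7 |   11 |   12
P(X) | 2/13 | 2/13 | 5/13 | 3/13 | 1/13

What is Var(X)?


E[X] = 90/13
E[X²] = 802/13
Var(X) = E[X²] - (E[X])² = 802/13 - 8100/169 = 2326/169

Var(X) = 2326/169 ≈ 13.7633


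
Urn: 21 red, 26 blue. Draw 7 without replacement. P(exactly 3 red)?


Hypergeometric: C(21,3)×C(26,4)/C(47,7)
= 1330×14950/62891499 = 864500/2734413

P(X=3) = 864500/2734413 ≈ 31.62%


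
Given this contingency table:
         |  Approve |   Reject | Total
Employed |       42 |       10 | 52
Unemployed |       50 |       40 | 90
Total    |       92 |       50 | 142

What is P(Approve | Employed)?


P(Approve | Employed) = 42/(42+10) = 42/52 = 21/26

P(Approve|Employed) = 21/26 ≈ 80.77%


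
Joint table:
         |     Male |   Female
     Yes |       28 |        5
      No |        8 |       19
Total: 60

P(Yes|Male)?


P(Yes|Male) = 28/(28+8) = 28/36 = 7/9

P = 7/9 ≈ 77.78%


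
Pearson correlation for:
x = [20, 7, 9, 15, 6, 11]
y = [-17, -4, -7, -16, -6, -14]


n=6, Σx=68, Σy=-64, Σxy=-861, Σx²=912, Σy²=842
r = (6×(-861) - 68×(-64))/√((6×912 - 68²)(6×842 - (-64)²))
= -814/√(848×956) = -814/√810688 ≈ -814/900.3821 ≈ -0.9041

r ≈ -0.9041


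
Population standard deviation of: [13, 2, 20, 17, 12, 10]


Mean = 74/6 = 37/3
  (13-37/3)²=4/9
  (2-37/3)²=961/9
  (20-37/3)²=529/9
  (17-37/3)²=196/9
  (12-37/3)²=1/9
  (10-37/3)²=49/9
Σ(x-μ)² = 580/3
σ² = (580/3)/6 = 290/9

σ = √(290/9) ≈ 5.6765


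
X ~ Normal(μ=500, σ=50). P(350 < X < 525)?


z₁=(350-500)/50=-3.0, z₂=(525-500)/50=0.5
P = Φ(0.5) - Φ(-3.0) = 0.691462 - 0.001350 = 0.690112 ≈ 0.6901

P(350 < X < 525) ≈ 0.6901


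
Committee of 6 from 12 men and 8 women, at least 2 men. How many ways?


Count by #men:
  2M,4W: C(12,2)×C(8,4)=4620
  3M,3W: C(12,3)×C(8,3)=12320
  4M,2W: C(12,4)×C(8,2)=13860
  5M,1W: C(12,5)×C(8,1)=6336
  6M,0W: C(12,6)×C(8,0)=924
Total = 38060

38060


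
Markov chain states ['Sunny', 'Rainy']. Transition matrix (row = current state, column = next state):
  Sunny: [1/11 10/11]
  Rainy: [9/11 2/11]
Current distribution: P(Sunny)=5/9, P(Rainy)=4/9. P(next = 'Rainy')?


P(next=Rainy) = Σᵢ P(now=i)×P(i→Rainy)
= 5/9×10/11 + 4/9×2/11
= 50/99 + 8/99 = 58/99

P = 58/99 ≈ 0.5859


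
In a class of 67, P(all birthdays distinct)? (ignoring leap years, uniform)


P(all different) = Π(365-i)/365 for i=0..66
= (365/365)×(364/365)×...×(299/365)
= 0.001560

P ≈ 0.0016 ≈ 0.16%


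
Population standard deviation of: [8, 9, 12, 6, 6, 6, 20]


Mean = 67/7
  (8-67/7)²=121/49
  (9-67/7)²=16/49
  (12-67/7)²=289/49
  (6-67/7)²=625/49
  (6-67/7)²=625/49
  (6-67/7)²=625/49
  (20-67/7)²=5329/49
Σ(x-μ)² = 1090/7
σ² = (1090/7)/7 = 1090/49

σ = √(1090/49) ≈ 4.7164


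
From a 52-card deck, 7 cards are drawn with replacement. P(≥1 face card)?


P(not a face card) = 40/52 = 10/13
P(none in 7 draws) = (10/13)^7 = 10000000/62748517
P(≥1 face card) = 1 - 10000000/62748517 = 52748517/62748517

P = 52748517/62748517 ≈ 84.06%


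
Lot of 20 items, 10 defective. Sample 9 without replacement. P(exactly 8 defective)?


Hypergeometric: C(10,8)×C(10,1)/C(20,9)
= 45×10/167960 = 45/16796

P(X=8) = 45/16796 ≈ 0.27%


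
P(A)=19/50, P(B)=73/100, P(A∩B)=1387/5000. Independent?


P(A)×P(B) = 1387/5000
P(A∩B) = 1387/5000
Equal ✓ → Independent

Yes, independent


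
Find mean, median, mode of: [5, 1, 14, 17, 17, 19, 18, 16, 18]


Sorted: [1, 5, 14, 16, 17, 17, 18, 18, 19]
Mean = 125/9
Median = 17
Freq: {5: 1, 1: 1, 14: 1, 17: 2, 19: 1, 18: 2, 16: 1}
Mode: [17, 18]

Mean=125/9, Median=17, Mode=[17, 18]


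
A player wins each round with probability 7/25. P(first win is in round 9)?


Geometric: P(X=9) = (1-p)^(k-1)×p = (18/25)^8×7/25 = 77139724032/3814697265625

P(X=9) = 77139724032/3814697265625 ≈ 2.02%


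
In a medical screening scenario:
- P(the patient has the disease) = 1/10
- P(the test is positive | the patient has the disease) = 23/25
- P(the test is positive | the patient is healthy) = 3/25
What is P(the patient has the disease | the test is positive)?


Using Bayes' theorem:
P(A|B) = P(B|A)·P(A) / P(B)

P(the test is positive) = 23/25 × 1/10 + 3/25 × 9/10
= 23/250 + 27/250 = 1/5

P(the patient has the disease|the test is positive) = (23/250) / (1/5) = 23/50

P(the patient has the disease|the test is positive) = 23/50 ≈ 46.00%


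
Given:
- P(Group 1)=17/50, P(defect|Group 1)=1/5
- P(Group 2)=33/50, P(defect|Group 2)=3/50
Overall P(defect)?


P(B) = Σ P(B|Aᵢ)×P(Aᵢ)
  1/5×17/50 = 17/250
  3/50×33/50 = 99/2500
Sum = 269/2500

P(defect) = 269/2500 ≈ 10.76%


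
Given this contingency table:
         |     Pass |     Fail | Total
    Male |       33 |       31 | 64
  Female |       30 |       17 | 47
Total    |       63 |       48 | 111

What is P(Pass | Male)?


P(Pass | Male) = 33/(33+31) = 33/64

P(Pass|Male) = 33/64 ≈ 51.56%


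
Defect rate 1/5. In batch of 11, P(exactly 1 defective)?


Binomial: P(X=1) = C(11,1)×p^1×(1-p)^10
= 11 × 1/5 × 1048576/9765625 = 11534336/48828125

P(X=1) = 11534336/48828125 ≈ 23.62%


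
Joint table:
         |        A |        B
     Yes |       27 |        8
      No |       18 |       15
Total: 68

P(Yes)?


P(Yes) = (27+8)/68 = 35/68

P(Yes) = 35/68 ≈ 51.47%


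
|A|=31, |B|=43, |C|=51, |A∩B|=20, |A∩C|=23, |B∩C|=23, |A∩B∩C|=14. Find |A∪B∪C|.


|A∪B∪C| = 31+43+51-20-23-23+14 = 73

|A∪B∪C| = 73


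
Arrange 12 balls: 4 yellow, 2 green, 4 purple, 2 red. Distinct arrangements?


12!/(4!×2!×4!×2!) = 207900

207900


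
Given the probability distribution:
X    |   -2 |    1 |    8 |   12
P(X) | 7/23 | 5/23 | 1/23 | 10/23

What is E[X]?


E[X] = Σ x·P(X=x)
= (-2)×(7/23) + (1)×(5/23) + (8)×(1/23) + (12)×(10/23)
= 119/23

E[X] = 119/23


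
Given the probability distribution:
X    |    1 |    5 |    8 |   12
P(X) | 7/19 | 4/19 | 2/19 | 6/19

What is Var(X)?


E[X] = 115/19
E[X²] = 1099/19
Var(X) = E[X²] - (E[X])² = 1099/19 - 13225/361 = 7656/361

Var(X) = 7656/361 ≈ 21.2078


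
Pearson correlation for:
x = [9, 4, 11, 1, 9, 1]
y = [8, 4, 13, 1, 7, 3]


n=6, Σx=35, Σy=36, Σxy=298, Σx²=301, Σy²=308
r = (6×298 - 35×36)/√((6×301 - 35²)(6×308 - 36²))
= 528/√(581×552) = 528/√320712 ≈ 528/566.3144 ≈ 0.9323

r ≈ 0.9323


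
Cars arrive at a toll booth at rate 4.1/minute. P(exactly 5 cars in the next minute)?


Poisson(λ=4.1): P(X=5) = e^(-λ)×λ^k/k!
= e^(-4.1) × 4.1^5 / 5!
≈ 0.0165726754 × 1158.56201 / 120 ≈ 0.160004

P(X=5) ≈ 0.160004 ≈ 16.00%


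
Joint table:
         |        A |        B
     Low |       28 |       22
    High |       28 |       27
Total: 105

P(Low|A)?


P(Low|A) = 28/(28+28) = 28/56 = 1/2

P = 1/2 ≈ 50.00%


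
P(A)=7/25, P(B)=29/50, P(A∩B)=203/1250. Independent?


P(A)×P(B) = 203/1250
P(A∩B) = 203/1250
Equal ✓ → Independent

Yes, independent


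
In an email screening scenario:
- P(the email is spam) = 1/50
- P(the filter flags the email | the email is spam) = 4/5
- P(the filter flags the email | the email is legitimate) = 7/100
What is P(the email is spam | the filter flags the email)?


Using Bayes' theorem:
P(A|B) = P(B|A)·P(A) / P(B)

P(the filter flags the email) = 4/5 × 1/50 + 7/100 × 49/50
= 2/125 + 343/5000 = 423/5000

P(the email is spam|the filter flags the email) = (2/125) / (423/5000) = 80/423

P(the email is spam|the filter flags the email) = 80/423 ≈ 18.91%


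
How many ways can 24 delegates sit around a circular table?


Circular arrangements of 24 distinct objects: fix one position to break rotational symmetry.
(n-1)! = 23! = 25852016738884976640000

25852016738884976640000


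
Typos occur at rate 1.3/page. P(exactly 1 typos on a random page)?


Poisson(λ=1.3): P(X=1) = e^(-λ)×λ^k/k!
= e^(-1.3) × 1.3^1 / 1!
≈ 0.272531793 × 1.3 / 1 ≈ 0.354291

P(X=1) ≈ 0.354291 ≈ 35.43%


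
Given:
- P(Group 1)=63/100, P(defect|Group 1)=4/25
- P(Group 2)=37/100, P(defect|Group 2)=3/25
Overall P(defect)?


P(B) = Σ P(B|Aᵢ)×P(Aᵢ)
  4/25×63/100 = 63/625
  3/25×37/100 = 111/2500
Sum = 363/2500

P(defect) = 363/2500 ≈ 14.52%


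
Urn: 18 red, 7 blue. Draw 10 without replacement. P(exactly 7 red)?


Hypergeometric: C(18,7)×C(7,3)/C(25,10)
= 31824×35/3268760 = 1638/4807

P(X=7) = 1638/4807 ≈ 34.08%


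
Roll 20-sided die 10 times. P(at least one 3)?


P(no 3)^10 = (19/20)^10 = 6131066257801/10240000000000
P(≥1) = 1 - 6131066257801/10240000000000 = 4108933742199/10240000000000

P = 4108933742199/10240000000000 ≈ 40.13%


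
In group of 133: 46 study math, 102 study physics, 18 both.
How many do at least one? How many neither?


|A∪B| = 46+102-18 = 130
Neither = 133-130 = 3

At least one: 130; Neither: 3


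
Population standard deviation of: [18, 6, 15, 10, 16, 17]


Mean = 82/6 = 41/3
  (18-41/3)²=169/9
  (6-41/3)²=529/9
  (15-41/3)²=16/9
  (10-41/3)²=121/9
  (16-41/3)²=49/9
  (17-41/3)²=100/9
Σ(x-μ)² = 328/3
σ² = (328/3)/6 = 164/9

σ = √(164/9) ≈ 4.2687


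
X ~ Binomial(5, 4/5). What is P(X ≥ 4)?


P(X ≥ 4) = Σ P(X=i) for i=4..5
P(X=4) = 256/625
P(X=5) = 1024/3125
Sum = 2304/3125

P(X ≥ 4) = 2304/3125 ≈ 73.73%


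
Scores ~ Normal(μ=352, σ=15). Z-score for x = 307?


z = (x - μ)/σ = (307 - 352)/15 = -3.0

z = -3.0


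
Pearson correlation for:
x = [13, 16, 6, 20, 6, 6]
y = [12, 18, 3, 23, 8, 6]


n=6, Σx=67, Σy=70, Σxy=1006, Σx²=933, Σy²=1106
r = (6×1006 - 67×70)/√((6×933 - 67²)(6×1106 - 70²))
= 1346/√(1109×1736) = 1346/√1925224 ≈ 1346/1387.5244 ≈ 0.9701

r ≈ 0.9701


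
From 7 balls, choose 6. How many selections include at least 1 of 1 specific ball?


Complement: C(7,6) - C(6,6) = 7 - 1 = 6

6


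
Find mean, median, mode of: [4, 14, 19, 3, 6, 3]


Sorted: [3, 3, 4, 6, 14, 19]
Mean = 49/6
Median = 5
Freq: {4: 1, 14: 1, 19: 1, 3: 2, 6: 1}
Mode: [3]

Mean=49/6, Median=5, Mode=3


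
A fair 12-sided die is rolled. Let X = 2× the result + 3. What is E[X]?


E[die] = (1+12)/2 = 13/2
E[X] = 2×13/2 + 3 = 16

E[X] = 16


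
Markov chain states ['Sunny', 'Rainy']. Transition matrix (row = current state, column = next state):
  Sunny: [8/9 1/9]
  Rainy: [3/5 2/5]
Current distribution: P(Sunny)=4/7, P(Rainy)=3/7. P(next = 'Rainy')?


P(next=Rainy) = Σᵢ P(now=i)×P(i→Rainy)
= 4/7×1/9 + 3/7×2/5
= 4/63 + 6/35 = 74/315

P = 74/315 ≈ 0.2349


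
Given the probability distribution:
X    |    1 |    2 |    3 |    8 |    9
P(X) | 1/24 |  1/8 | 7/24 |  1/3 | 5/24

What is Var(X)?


E[X] = 137/24
E[X²] = 331/8
Var(X) = E[X²] - (E[X])² = 331/8 - 18769/576 = 5063/576

Var(X) = 5063/576 ≈ 8.7899


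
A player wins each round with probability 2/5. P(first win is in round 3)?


Geometric: P(X=3) = (1-p)^(k-1)×p = (3/5)^2×2/5 = 18/125

P(X=3) = 18/125 ≈ 14.40%


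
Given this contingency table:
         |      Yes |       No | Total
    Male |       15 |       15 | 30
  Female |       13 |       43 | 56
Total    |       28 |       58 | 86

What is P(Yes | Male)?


P(Yes | Male) = 15/(15+15) = 15/30 = 1/2

P(Yes|Male) = 1/2 ≈ 50.00%


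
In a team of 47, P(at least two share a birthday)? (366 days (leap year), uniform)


P(all different) = Π(366-i)/366 for i=0..46
= 0.045628
P(match) = 1 - 0.045628 = 0.954372

P ≈ 0.9544 ≈ 95.44%


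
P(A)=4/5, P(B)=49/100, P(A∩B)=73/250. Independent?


P(A)×P(B) = 49/125
P(A∩B) = 73/250
Not equal → NOT independent

No, not independent


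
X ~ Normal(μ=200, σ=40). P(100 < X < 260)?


z₁=(100-200)/40=-2.5, z₂=(260-200)/40=1.5
P = Φ(1.5) - Φ(-2.5) = 0.933193 - 0.006210 = 0.926983 ≈ 0.9270

P(100 < X < 260) ≈ 0.9270


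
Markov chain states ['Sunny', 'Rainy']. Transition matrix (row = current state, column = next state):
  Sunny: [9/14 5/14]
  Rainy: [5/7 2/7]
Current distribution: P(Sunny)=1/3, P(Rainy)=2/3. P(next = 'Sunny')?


P(next=Sunny) = Σᵢ P(now=i)×P(i→Sunny)
= 1/3×9/14 + 2/3×5/7
= 3/14 + 10/21 = 29/42

P = 29/42 ≈ 0.6905


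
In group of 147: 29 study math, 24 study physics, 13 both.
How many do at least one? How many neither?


|A∪B| = 29+24-13 = 40
Neither = 147-40 = 107

At least one: 40; Neither: 107


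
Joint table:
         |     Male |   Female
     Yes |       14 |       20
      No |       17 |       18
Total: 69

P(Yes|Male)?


P(Yes|Male) = 14/(14+17) = 14/31

P = 14/31 ≈ 45.16%


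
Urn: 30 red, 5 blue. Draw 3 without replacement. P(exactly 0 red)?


Hypergeometric: C(30,0)×C(5,3)/C(35,3)
= 1×10/6545 = 2/1309

P(X=0) = 2/1309 ≈ 0.15%


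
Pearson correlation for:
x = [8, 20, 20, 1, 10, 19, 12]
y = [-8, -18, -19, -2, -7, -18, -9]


n=7, Σx=90, Σy=-81, Σxy=-1326, Σx²=1470, Σy²=1207
r = (7×(-1326) - 90×(-81))/√((7×1470 - 90²)(7×1207 - (-81)²))
= -1992/√(2190×1888) = -1992/√4134720 ≈ -1992/2033.4011 ≈ -0.9796

r ≈ -0.9796


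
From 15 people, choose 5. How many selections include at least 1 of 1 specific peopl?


Complement: C(15,5) - C(14,5) = 3003 - 2002 = 1001

1001


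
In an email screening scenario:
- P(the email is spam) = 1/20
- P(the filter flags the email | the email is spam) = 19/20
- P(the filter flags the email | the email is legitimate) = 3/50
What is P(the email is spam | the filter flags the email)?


Using Bayes' theorem:
P(A|B) = P(B|A)·P(A) / P(B)

P(the filter flags the email) = 19/20 × 1/20 + 3/50 × 19/20
= 19/400 + 57/1000 = 209/2000

P(the email is spam|the filter flags the email) = (19/400) / (209/2000) = 5/11

P(the email is spam|the filter flags the email) = 5/11 ≈ 45.45%


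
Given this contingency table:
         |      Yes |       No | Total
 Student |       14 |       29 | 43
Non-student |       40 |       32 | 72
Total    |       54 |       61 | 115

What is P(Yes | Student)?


P(Yes | Student) = 14/(14+29) = 14/43

P(Yes|Student) = 14/43 ≈ 32.56%


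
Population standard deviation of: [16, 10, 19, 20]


Mean = 65/4
  (16-65/4)²=1/16
  (10-65/4)²=625/16
  (19-65/4)²=121/16
  (20-65/4)²=225/16
Σ(x-μ)² = 243/4
σ² = (243/4)/4 = 243/16

σ = √(243/16) ≈ 3.8971


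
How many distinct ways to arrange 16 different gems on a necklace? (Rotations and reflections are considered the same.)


Free circular arrangements: rotations and reflections both identified.
(n-1)!/2 = 15!/2 = 1307674368000/2 = 653837184000

653837184000


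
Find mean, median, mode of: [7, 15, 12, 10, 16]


Sorted: [7, 10, 12, 15, 16]
Mean = 60/5 = 12
Median = 12
Freq: {7: 1, 15: 1, 12: 1, 10: 1, 16: 1}
Mode: No mode

Mean=12, Median=12, Mode=No mode


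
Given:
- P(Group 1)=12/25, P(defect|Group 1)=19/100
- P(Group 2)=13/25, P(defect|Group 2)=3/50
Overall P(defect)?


P(B) = Σ P(B|Aᵢ)×P(Aᵢ)
  19/100×12/25 = 57/625
  3/50×13/25 = 39/1250
Sum = 153/1250

P(defect) = 153/1250 ≈ 12.24%


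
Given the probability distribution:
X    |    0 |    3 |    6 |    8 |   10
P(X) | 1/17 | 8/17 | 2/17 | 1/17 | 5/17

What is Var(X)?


E[X] = 94/17
E[X²] = 708/17
Var(X) = E[X²] - (E[X])² = 708/17 - 8836/289 = 3200/289

Var(X) = 3200/289 ≈ 11.0727


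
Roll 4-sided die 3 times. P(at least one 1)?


P(no 1)^3 = (3/4)^3 = 27/64
P(≥1) = 1 - 27/64 = 37/64

P = 37/64 ≈ 57.81%


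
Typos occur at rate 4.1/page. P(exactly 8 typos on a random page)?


Poisson(λ=4.1): P(X=8) = e^(-λ)×λ^k/k!
= e^(-4.1) × 4.1^8 / 8!
≈ 0.0165726754 × 79849.2522912 / 40320 ≈ 0.032820

P(X=8) ≈ 0.032820 ≈ 3.28%


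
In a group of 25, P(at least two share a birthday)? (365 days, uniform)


P(all different) = Π(365-i)/365 for i=0..24
= 0.431300
P(match) = 1 - 0.431300 = 0.568700

P ≈ 0.5687 ≈ 56.87%


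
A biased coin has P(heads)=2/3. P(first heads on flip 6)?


Geometric: P(X=6) = (1-p)^(k-1)×p = (1/3)^5×2/3 = 2/729

P(X=6) = 2/729 ≈ 0.27%


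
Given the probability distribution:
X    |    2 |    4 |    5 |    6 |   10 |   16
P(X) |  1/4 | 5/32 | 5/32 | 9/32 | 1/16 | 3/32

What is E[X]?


E[X] = Σ x·P(X=x)
= (2)×(1/4) + (4)×(5/32) + (5)×(5/32) + (6)×(9/32) + (10)×(1/16) + (16)×(3/32)
= 183/32

E[X] = 183/32


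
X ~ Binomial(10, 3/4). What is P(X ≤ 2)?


P(X ≤ 2) = Σ P(X=i) for i=0..2
P(X=0) = 1/1048576
P(X=1) = 15/524288
P(X=2) = 405/1048576
Sum = 109/262144

P(X ≤ 2) = 109/262144 ≈ 0.04%


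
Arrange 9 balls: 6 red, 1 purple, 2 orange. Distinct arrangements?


9!/(6!×1!×2!) = 252

252


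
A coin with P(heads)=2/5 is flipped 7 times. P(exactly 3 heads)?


Binomial: P(X=3) = C(7,3)×p^3×(1-p)^4
= 35 × 8/125 × 81/625 = 4536/15625

P(X=3) = 4536/15625 ≈ 29.03%


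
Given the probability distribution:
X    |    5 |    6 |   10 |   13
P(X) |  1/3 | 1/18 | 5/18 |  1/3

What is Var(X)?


E[X] = 82/9
E[X²] = 850/9
Var(X) = E[X²] - (E[X])² = 850/9 - 6724/81 = 926/81

Var(X) = 926/81 ≈ 11.4321


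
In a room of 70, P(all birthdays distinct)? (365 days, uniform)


P(all different) = Π(365-i)/365 for i=0..69
= (365/365)×(364/365)×...×(296/365)
= 0.000840

P ≈ 0.0008 ≈ 0.08%


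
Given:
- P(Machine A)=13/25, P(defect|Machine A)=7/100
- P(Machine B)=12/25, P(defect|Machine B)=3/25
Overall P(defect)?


P(B) = Σ P(B|Aᵢ)×P(Aᵢ)
  7/100×13/25 = 91/2500
  3/25×12/25 = 36/625
Sum = 47/500

P(defect) = 47/500 ≈ 9.40%


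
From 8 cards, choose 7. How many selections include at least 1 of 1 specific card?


Complement: C(8,7) - C(7,7) = 8 - 1 = 7

7


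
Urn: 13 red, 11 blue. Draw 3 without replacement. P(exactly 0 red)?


Hypergeometric: C(13,0)×C(11,3)/C(24,3)
= 1×165/2024 = 15/184

P(X=0) = 15/184 ≈ 8.15%


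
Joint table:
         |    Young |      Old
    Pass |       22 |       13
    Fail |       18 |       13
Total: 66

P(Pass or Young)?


P(Pass∨Young) = P(Pass) + P(Young) - P(Pass∧Young)
= (35 + 40 - 22)/66 = 53/66

P = 53/66 ≈ 80.30%


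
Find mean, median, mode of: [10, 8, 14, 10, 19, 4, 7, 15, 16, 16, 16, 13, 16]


Sorted: [4, 7, 8, 10, 10, 13, 14, 15, 16, 16, 16, 16, 19]
Mean = 164/13
Median = 14
Freq: {10: 2, 8: 1, 14: 1, 19: 1, 4: 1, 7: 1, 15: 1, 16: 4, 13: 1}
Mode: [16]

Mean=164/13, Median=14, Mode=16


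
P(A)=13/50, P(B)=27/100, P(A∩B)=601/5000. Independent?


P(A)×P(B) = 351/5000
P(A∩B) = 601/5000
Not equal → NOT independent

No, not independent


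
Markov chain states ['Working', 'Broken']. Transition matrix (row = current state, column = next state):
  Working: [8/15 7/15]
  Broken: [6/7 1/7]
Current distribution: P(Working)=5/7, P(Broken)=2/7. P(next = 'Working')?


P(next=Working) = Σᵢ P(now=i)×P(i→Working)
= 5/7×8/15 + 2/7×6/7
= 8/21 + 12/49 = 92/147

P = 92/147 ≈ 0.6259


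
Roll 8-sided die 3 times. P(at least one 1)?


P(no 1)^3 = (7/8)^3 = 343/512
P(≥1) = 1 - 343/512 = 169/512

P = 169/512 ≈ 33.01%


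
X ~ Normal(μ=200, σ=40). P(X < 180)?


z = (180-200)/40 = -0.5
P(Z < -0.5) = 0.3085

P(X < 180) ≈ 0.3085


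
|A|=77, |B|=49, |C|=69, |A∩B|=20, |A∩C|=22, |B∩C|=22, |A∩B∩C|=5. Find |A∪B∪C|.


|A∪B∪C| = 77+49+69-20-22-22+5 = 136

|A∪B∪C| = 136


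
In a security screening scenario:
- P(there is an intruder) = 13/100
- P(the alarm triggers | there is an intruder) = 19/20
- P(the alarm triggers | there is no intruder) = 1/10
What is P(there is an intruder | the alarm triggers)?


Using Bayes' theorem:
P(A|B) = P(B|A)·P(A) / P(B)

P(the alarm triggers) = 19/20 × 13/100 + 1/10 × 87/100
= 247/2000 + 87/1000 = 421/2000

P(there is an intruder|the alarm triggers) = (247/2000) / (421/2000) = 247/421

P(there is an intruder|the alarm triggers) = 247/421 ≈ 58.67%


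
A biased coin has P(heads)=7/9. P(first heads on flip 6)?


Geometric: P(X=6) = (1-p)^(k-1)×p = (2/9)^5×7/9 = 224/531441

P(X=6) = 224/531441 ≈ 0.04%


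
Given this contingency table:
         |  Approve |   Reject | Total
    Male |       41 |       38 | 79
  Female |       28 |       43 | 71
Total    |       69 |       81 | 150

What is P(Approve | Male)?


P(Approve | Male) = 41/(41+38) = 41/79

P(Approve|Male) = 41/79 ≈ 51.90%


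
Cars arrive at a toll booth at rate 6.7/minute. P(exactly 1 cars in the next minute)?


Poisson(λ=6.7): P(X=1) = e^(-λ)×λ^k/k!
= e^(-6.7) × 6.7^1 / 1!
≈ 0.001230911903 × 6.7 / 1 ≈ 0.008247

P(X=1) ≈ 0.008247 ≈ 0.82%


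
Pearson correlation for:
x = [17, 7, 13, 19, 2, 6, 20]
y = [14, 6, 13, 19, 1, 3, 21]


n=7, Σx=84, Σy=77, Σxy=1250, Σx²=1308, Σy²=1213
r = (7×1250 - 84×77)/√((7×1308 - 84²)(7×1213 - 77²))
= 2282/√(2100×2562) = 2282/√5380200 ≈ 2282/2319.5258 ≈ 0.9838

r ≈ 0.9838


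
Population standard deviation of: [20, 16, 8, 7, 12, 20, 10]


Mean = 93/7
  (20-93/7)²=2209/49
  (16-93/7)²=361/49
  (8-93/7)²=1369/49
  (7-93/7)²=1936/49
  (12-93/7)²=81/49
  (20-93/7)²=2209/49
  (10-93/7)²=529/49
Σ(x-μ)² = 1242/7
σ² = (1242/7)/7 = 1242/49

σ = √(1242/49) ≈ 5.0346


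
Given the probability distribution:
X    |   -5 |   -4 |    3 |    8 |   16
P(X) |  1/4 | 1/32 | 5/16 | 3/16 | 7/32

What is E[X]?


E[X] = Σ x·P(X=x)
= (-5)×(1/4) + (-4)×(1/32) + (3)×(5/16) + (8)×(3/16) + (16)×(7/32)
= 73/16

E[X] = 73/16


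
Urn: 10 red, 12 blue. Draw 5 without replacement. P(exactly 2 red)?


Hypergeometric: C(10,2)×C(12,3)/C(22,5)
= 45×220/26334 = 50/133

P(X=2) = 50/133 ≈ 37.59%


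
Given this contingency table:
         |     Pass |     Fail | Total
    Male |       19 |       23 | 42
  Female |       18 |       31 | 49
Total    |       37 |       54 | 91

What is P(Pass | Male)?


P(Pass | Male) = 19/(19+23) = 19/42

P(Pass|Male) = 19/42 ≈ 45.24%


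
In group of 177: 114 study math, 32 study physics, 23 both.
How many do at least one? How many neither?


|A∪B| = 114+32-23 = 123
Neither = 177-123 = 54

At least one: 123; Neither: 54


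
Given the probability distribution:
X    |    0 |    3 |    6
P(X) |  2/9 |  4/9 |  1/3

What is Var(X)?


E[X] = 10/3
E[X²] = 16
Var(X) = E[X²] - (E[X])² = 16 - 100/9 = 44/9

Var(X) = 44/9 ≈ 4.8889


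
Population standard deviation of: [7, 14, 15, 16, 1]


Mean = 53/5
  (7-53/5)²=324/25
  (14-53/5)²=289/25
  (15-53/5)²=484/25
  (16-53/5)²=729/25
  (1-53/5)²=2304/25
Σ(x-μ)² = 826/5
σ² = (826/5)/5 = 826/25

σ = √(826/25) ≈ 5.7480


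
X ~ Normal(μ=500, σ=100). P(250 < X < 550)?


z₁=(250-500)/100=-2.5, z₂=(550-500)/100=0.5
P = Φ(0.5) - Φ(-2.5) = 0.691462 - 0.006210 = 0.685252 ≈ 0.6853

P(250 < X < 550) ≈ 0.6853


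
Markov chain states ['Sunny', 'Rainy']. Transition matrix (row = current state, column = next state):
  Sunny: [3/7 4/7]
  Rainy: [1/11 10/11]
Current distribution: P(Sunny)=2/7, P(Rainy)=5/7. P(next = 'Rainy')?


P(next=Rainy) = Σᵢ P(now=i)×P(i→Rainy)
= 2/7×4/7 + 5/7×10/11
= 8/49 + 50/77 = 438/539

P = 438/539 ≈ 0.8126


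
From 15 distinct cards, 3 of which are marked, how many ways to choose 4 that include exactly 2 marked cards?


Choose 2 of the 3 marked cards and 2 of the other 12 cards:
C(3,2)×C(12,2) = 3×66 = 198

198


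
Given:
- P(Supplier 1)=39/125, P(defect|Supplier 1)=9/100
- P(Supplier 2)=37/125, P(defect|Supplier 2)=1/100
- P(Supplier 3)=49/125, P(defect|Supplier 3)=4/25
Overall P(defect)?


P(B) = Σ P(B|Aᵢ)×P(Aᵢ)
  9/100×39/125 = 351/12500
  1/100×37/125 = 37/12500
  4/25×49/125 = 196/3125
Sum = 293/3125

P(defect) = 293/3125 ≈ 9.38%


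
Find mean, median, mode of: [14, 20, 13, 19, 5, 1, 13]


Sorted: [1, 5, 13, 13, 14, 19, 20]
Mean = 85/7
Median = 13
Freq: {14: 1, 20: 1, 13: 2, 19: 1, 5: 1, 1: 1}
Mode: [13]

Mean=85/7, Median=13, Mode=13


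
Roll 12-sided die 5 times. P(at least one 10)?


P(no 10)^5 = (11/12)^5 = 161051/248832
P(≥1) = 1 - 161051/248832 = 87781/248832

P = 87781/248832 ≈ 35.28%


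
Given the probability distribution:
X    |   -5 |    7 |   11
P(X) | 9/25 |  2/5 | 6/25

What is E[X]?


E[X] = Σ x·P(X=x)
= (-5)×(9/25) + (7)×(2/5) + (11)×(6/25)
= 91/25

E[X] = 91/25


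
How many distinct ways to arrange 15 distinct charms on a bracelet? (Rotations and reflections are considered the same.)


Free circular arrangements: rotations and reflections both identified.
(n-1)!/2 = 14!/2 = 87178291200/2 = 43589145600

43589145600


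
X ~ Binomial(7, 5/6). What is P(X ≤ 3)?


P(X ≤ 3) = Σ P(X=i) for i=0..3
P(X=0) = 1/279936
P(X=1) = 35/279936
P(X=2) = 175/93312
P(X=3) = 4375/279936
Sum = 617/34992

P(X ≤ 3) = 617/34992 ≈ 1.76%


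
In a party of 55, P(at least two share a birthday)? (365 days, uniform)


P(all different) = Π(365-i)/365 for i=0..54
= 0.013738
P(match) = 1 - 0.013738 = 0.986262

P ≈ 0.9863 ≈ 98.63%


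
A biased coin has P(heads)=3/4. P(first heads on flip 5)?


Geometric: P(X=5) = (1-p)^(k-1)×p = (1/4)^4×3/4 = 3/1024

P(X=5) = 3/1024 ≈ 0.29%


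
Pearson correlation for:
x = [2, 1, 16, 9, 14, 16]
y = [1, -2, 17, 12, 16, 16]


n=6, Σx=58, Σy=60, Σxy=860, Σx²=794, Σy²=950
r = (6×860 - 58×60)/√((6×794 - 58²)(6×950 - 60²))
= 1680/√(1400×2100) = 1680/√2940000 ≈ 1680/1714.6428 ≈ 0.9798

r ≈ 0.9798


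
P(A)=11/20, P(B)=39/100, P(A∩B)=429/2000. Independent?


P(A)×P(B) = 429/2000
P(A∩B) = 429/2000
Equal ✓ → Independent

Yes, independent


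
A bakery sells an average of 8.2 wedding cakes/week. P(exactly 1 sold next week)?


Poisson(λ=8.2): P(X=1) = e^(-λ)×λ^k/k!
= e^(-8.2) × 8.2^1 / 1!
≈ 0.00027465357 × 8.2 / 1 ≈ 0.002252

P(X=1) ≈ 0.002252 ≈ 0.23%


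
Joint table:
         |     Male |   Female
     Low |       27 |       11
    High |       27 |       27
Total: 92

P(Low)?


P(Low) = (27+11)/92 = 38/92 = 19/46

P(Low) = 19/46 ≈ 41.30%


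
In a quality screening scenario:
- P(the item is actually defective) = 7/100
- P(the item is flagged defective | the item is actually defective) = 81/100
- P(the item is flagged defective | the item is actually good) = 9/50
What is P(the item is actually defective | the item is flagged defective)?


Using Bayes' theorem:
P(A|B) = P(B|A)·P(A) / P(B)

P(the item is flagged defective) = 81/100 × 7/100 + 9/50 × 93/100
= 567/10000 + 837/5000 = 2241/10000

P(the item is actually defective|the item is flagged defective) = (567/10000) / (2241/10000) = 21/83

P(the item is actually defective|the item is flagged defective) = 21/83 ≈ 25.30%


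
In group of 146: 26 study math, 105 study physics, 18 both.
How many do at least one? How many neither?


|A∪B| = 26+105-18 = 113
Neither = 146-113 = 33

At least one: 113; Neither: 33


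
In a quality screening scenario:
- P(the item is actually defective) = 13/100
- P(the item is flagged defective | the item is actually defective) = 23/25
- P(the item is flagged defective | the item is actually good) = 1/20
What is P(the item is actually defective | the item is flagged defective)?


Using Bayes' theorem:
P(A|B) = P(B|A)·P(A) / P(B)

P(the item is flagged defective) = 23/25 × 13/100 + 1/20 × 87/100
= 299/2500 + 87/2000 = 1631/10000

P(the item is actually defective|the item is flagged defective) = (299/2500) / (1631/10000) = 1196/1631

P(the item is actually defective|the item is flagged defective) = 1196/1631 ≈ 73.33%


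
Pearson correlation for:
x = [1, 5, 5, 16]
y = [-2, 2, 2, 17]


n=4, Σx=27, Σy=19, Σxy=290, Σx²=307, Σy²=301
r = (4×290 - 27×19)/√((4×307 - 27²)(4×301 - 19²))
= 647/√(499×843) = 647/√420657 ≈ 647/648.5808 ≈ 0.9976

r ≈ 0.9976


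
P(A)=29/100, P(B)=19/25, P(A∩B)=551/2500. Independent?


P(A)×P(B) = 551/2500
P(A∩B) = 551/2500
Equal ✓ → Independent

Yes, independent


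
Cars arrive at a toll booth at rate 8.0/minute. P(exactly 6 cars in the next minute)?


Poisson(λ=8.0): P(X=6) = e^(-λ)×λ^k/k!
= e^(-8.0) × 8.0^6 / 6!
≈ 0.0003354626279 × 262144 / 720 ≈ 0.122138

P(X=6) ≈ 0.122138 ≈ 12.21%


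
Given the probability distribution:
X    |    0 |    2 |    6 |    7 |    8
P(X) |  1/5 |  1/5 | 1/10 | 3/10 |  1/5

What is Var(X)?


E[X] = 47/10
E[X²] = 319/10
Var(X) = E[X²] - (E[X])² = 319/10 - 2209/100 = 981/100

Var(X) = 981/100 ≈ 9.8100
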